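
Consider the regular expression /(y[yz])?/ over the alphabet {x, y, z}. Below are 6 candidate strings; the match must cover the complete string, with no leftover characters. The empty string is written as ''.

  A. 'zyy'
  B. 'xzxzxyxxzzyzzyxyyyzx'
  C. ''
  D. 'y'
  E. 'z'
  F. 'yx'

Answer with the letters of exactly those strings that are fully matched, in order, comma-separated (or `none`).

C

A. 'zyy' → no match
B → no match
C. '' → match
D. 'y' → no match
E. 'z' → no match
F. 'yx' → no match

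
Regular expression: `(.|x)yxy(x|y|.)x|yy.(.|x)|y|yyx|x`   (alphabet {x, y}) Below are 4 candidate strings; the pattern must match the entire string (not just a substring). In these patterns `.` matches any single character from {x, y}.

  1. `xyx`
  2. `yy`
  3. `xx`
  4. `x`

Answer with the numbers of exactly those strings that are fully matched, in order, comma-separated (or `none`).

1 → no match
2 → no match
3 → no match
4 → match

4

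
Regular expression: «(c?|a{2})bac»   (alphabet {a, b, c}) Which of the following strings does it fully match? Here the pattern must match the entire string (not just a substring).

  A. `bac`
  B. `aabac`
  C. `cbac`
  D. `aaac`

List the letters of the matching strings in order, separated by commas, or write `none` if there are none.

A, B, C

A. `bac` → match
B. `aabac` → match
C. `cbac` → match
D. `aaac` → no match — must end with `bac`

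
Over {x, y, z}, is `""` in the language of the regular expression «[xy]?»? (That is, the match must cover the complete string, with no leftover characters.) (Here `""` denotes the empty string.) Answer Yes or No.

Yes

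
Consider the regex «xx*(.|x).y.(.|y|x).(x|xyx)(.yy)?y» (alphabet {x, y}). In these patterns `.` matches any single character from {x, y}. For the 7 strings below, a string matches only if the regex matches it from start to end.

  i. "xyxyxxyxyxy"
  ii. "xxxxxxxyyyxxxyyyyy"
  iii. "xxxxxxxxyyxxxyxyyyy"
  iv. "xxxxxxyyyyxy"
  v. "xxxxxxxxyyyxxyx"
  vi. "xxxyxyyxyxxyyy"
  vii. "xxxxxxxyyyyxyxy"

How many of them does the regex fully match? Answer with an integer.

5

i → match
ii → no match
iii → match
iv → match
v → no match — must end with "y"
vi → match
vii → match
Total matched: 5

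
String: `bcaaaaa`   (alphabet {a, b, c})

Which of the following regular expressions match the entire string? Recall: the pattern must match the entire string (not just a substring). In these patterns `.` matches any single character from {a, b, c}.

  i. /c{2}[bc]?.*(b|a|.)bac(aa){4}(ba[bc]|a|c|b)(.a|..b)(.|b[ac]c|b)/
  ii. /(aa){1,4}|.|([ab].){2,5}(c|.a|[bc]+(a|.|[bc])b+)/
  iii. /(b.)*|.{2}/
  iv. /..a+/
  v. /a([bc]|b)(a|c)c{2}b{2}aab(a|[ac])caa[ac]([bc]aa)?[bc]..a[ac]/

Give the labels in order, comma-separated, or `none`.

i → no match — must start with `c`
ii → no match
iii → no match
iv → match
v → no match — must start with `a`

iv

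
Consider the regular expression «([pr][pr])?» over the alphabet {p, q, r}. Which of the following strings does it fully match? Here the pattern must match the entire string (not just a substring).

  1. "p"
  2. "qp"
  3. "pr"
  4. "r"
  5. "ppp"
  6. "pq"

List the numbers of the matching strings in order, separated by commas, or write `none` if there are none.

1 → no match
2 → no match
3 → match
4 → no match
5 → no match
6 → no match

3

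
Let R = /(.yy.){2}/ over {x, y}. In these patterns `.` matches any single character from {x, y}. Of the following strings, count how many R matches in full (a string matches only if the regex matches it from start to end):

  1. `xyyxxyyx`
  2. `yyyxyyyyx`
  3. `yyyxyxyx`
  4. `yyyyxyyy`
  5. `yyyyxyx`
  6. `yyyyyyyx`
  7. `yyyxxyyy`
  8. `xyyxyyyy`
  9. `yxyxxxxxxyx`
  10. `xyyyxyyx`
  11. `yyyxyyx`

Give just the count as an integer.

6

1. `xyyxxyyx` → match
2. `yyyxyyyyx` → no match
3. `yyyxyxyx` → no match
4. `yyyyxyyy` → match
5. `yyyyxyx` → no match
6. `yyyyyyyx` → match
7. `yyyxxyyy` → match
8. `xyyxyyyy` → match
9. `yxyxxxxxxyx` → no match
10. `xyyyxyyx` → match
11. `yyyxyyx` → no match
Total matched: 6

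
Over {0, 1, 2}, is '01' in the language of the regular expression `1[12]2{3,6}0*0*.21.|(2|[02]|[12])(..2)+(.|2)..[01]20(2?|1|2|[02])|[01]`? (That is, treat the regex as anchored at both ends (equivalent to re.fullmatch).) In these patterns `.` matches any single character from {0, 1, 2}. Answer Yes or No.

No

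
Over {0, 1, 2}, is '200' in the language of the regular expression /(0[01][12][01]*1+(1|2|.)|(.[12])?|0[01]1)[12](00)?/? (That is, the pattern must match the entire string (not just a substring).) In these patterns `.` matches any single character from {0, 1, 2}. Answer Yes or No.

Yes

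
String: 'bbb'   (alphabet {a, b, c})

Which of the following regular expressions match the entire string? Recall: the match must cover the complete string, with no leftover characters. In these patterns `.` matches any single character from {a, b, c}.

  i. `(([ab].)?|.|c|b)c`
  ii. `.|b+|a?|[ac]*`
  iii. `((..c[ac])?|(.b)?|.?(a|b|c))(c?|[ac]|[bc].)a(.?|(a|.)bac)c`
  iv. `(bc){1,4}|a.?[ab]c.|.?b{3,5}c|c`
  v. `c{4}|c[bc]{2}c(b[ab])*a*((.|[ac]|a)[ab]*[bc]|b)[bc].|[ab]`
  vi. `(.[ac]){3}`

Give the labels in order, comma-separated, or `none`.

i → no match — must end with 'c'
ii → match
iii → no match — must end with 'c'
iv → no match
v → no match
vi → no match

ii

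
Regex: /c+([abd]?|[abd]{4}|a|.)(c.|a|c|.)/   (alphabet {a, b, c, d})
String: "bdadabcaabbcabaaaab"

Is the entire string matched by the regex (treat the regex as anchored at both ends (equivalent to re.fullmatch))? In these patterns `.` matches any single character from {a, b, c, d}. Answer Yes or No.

Every match must start with "c", but "bdadabcaabbcabaaaab" does not.

No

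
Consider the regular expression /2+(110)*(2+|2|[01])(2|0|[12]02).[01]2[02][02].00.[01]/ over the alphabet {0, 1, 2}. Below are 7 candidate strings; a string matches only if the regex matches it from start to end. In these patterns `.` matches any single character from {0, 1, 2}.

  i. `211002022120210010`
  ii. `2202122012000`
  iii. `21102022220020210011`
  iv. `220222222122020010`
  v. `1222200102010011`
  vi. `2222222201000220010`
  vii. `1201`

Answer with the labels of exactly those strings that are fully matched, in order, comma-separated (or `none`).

i

i → match
ii → no match
iii → no match
iv → no match
v → no match — must start with `2`
vi → no match
vii → no match — must start with `2`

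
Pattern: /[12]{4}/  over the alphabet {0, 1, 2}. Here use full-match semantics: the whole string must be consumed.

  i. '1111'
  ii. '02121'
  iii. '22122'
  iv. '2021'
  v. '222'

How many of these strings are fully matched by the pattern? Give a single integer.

i. '1111' → match
ii. '02121' → no match
iii. '22122' → no match
iv. '2021' → no match
v. '222' → no match
Total matched: 1

1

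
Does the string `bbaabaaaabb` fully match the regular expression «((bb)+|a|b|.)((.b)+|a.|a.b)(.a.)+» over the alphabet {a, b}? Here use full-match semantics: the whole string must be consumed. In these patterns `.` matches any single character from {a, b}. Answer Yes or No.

No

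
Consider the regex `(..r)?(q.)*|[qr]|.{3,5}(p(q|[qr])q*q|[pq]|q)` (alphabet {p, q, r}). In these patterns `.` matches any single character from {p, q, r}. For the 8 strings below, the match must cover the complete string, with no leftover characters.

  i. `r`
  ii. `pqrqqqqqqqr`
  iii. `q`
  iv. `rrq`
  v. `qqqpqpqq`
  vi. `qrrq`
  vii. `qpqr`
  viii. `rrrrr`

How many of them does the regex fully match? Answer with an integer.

i → match
ii → match
iii → match
iv → no match
v → match
vi → match
vii → match
viii → no match
Total matched: 6

6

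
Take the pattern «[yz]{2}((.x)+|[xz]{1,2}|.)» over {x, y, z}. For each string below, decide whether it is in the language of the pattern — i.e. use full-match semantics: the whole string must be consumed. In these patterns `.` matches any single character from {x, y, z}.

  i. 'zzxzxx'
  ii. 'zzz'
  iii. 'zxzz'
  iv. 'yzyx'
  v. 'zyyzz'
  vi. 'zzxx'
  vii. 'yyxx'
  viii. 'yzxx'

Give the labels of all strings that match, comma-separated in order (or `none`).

ii, iv, vi, vii, viii

i → no match
ii → match
iii → no match
iv → match
v → no match
vi → match
vii → match
viii → match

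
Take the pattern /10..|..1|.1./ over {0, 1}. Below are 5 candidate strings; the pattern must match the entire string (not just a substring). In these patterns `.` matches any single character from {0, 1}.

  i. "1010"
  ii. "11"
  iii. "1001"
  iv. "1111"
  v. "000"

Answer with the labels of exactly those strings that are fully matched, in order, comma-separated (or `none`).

i, iii

i → match
ii → no match
iii → match
iv → no match
v → no match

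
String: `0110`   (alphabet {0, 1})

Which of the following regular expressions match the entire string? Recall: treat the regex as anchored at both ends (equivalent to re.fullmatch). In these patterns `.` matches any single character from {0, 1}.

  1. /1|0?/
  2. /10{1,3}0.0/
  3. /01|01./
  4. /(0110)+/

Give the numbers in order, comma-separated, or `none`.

4

1 → no match
2 → no match — must start with `10`
3 → no match
4 → match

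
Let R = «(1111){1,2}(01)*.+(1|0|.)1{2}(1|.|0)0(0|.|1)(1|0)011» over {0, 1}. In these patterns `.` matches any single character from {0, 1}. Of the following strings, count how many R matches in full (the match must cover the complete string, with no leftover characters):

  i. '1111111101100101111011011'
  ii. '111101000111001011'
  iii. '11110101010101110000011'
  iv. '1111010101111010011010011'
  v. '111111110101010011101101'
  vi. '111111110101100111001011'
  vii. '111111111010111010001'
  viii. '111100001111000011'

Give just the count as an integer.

i → match
ii → match
iii → match
iv → no match
v → no match — must end with '011'
vi → match
vii → no match — must end with '011'
viii → match
Total matched: 5

5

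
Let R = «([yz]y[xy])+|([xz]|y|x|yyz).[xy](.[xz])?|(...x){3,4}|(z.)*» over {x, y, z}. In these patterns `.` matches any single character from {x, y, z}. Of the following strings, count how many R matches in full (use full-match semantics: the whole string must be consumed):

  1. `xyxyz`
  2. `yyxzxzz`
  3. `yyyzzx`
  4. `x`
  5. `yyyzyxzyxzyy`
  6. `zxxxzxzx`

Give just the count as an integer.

1. `xyxyz` → match
2. `yyxzxzz` → no match
3. `yyyzzx` → no match
4. `x` → no match
5. `yyyzyxzyxzyy` → match
6. `zxxxzxzx` → no match
Total matched: 2

2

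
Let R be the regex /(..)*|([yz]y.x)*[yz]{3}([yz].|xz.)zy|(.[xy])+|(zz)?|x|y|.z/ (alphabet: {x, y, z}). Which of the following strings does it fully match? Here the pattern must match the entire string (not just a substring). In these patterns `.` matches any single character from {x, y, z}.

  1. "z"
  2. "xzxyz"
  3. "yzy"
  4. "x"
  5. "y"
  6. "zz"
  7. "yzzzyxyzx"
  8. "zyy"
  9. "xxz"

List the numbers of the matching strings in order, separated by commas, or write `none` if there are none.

4, 5, 6

1 → no match
2 → no match
3 → no match
4 → match
5 → match
6 → match
7 → no match
8 → no match
9 → no match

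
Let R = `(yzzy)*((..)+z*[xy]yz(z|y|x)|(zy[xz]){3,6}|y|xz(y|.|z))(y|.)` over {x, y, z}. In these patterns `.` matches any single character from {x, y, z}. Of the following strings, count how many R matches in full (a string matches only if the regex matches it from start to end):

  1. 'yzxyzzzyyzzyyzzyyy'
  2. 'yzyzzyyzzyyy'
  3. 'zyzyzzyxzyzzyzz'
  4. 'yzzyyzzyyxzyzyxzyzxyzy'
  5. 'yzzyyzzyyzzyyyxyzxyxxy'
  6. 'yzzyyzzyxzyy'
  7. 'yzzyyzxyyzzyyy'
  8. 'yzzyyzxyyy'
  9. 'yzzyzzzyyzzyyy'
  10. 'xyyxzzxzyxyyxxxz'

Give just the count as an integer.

1 → no match
2 → no match
3 → no match
4 → no match
5 → no match
6 → match
7 → no match
8 → no match
9 → no match
10 → no match
Total matched: 1

1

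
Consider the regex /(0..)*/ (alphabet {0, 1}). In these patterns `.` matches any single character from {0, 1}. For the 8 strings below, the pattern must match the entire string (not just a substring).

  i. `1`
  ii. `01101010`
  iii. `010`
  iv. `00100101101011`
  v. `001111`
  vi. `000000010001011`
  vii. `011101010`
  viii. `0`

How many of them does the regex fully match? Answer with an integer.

2

i → no match
ii → no match
iii → match
iv → no match
v → no match
vi → match
vii → no match
viii → no match
Total matched: 2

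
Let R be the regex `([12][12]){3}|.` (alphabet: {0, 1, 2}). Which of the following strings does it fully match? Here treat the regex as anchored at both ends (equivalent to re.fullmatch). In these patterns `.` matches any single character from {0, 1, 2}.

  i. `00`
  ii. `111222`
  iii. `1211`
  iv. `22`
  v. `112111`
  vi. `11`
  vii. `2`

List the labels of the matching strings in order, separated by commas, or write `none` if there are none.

i → no match
ii → match
iii → no match
iv → no match
v → match
vi → no match
vii → match

ii, v, vii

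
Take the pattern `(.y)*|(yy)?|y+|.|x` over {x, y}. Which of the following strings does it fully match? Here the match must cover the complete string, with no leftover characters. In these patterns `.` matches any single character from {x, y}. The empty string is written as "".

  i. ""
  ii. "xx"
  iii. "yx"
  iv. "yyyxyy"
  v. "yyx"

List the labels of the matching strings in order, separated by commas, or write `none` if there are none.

i. "" → match
ii. "xx" → no match
iii. "yx" → no match
iv. "yyyxyy" → no match
v. "yyx" → no match

i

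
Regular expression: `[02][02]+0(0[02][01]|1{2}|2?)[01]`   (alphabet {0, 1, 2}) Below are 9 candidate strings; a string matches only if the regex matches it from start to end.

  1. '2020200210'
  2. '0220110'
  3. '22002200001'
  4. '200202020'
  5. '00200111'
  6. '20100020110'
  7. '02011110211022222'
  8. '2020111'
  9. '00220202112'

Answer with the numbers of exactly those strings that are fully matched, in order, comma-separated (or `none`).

1 → match
2 → match
3 → match
4 → match
5 → match
6 → no match
7 → no match
8 → match
9 → no match

1, 2, 3, 4, 5, 8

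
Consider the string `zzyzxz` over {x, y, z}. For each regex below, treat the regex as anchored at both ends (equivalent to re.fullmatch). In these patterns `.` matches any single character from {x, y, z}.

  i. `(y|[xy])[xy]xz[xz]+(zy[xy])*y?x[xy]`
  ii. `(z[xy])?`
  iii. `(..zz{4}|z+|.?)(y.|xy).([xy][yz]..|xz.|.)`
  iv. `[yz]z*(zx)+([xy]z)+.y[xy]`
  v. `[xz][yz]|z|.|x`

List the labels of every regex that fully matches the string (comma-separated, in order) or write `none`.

iii

i → no match
ii → no match
iii → match
iv → no match
v → no match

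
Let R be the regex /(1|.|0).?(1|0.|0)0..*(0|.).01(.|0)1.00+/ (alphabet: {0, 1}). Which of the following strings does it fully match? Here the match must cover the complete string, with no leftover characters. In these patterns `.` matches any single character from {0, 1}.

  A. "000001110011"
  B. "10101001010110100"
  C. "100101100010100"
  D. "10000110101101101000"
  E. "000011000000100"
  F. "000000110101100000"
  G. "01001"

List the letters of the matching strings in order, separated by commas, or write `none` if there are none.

A → no match — must end with "0"
B → no match
C → no match
D → no match
E → no match
F → match
G → no match — must end with "0"

F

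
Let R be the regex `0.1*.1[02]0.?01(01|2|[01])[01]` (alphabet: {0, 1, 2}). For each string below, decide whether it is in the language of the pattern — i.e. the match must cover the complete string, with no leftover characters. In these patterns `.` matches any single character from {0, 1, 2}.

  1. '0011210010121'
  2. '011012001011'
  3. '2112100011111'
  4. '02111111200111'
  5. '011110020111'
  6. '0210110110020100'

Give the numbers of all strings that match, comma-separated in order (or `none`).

1, 2, 4, 5

1 → match
2. '011012001011' → match
3 → no match — must start with '0'
4 → match
5. '011110020111' → match
6 → no match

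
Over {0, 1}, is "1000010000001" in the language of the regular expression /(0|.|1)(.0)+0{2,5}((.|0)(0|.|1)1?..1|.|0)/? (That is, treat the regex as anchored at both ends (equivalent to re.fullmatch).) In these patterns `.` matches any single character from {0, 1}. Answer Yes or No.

Yes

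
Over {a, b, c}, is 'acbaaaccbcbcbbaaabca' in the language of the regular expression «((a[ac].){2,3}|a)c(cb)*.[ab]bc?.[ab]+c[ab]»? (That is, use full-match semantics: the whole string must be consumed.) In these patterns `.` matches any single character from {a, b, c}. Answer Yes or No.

Yes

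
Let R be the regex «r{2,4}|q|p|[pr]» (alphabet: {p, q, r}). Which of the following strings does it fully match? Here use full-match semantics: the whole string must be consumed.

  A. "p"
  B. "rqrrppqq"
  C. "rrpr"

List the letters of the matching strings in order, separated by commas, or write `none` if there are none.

A

A. "p" → match
B. "rqrrppqq" → no match
C. "rrpr" → no match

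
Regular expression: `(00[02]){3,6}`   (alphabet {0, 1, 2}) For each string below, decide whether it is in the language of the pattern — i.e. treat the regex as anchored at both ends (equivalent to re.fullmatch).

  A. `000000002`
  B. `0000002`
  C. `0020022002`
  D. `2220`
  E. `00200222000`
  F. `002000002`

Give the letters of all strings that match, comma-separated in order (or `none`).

A, F

A. `000000002` → match
B. `0000002` → no match
C. `0020022002` → no match
D. `2220` → no match — must start with `00`
E. `00200222000` → no match
F. `002000002` → match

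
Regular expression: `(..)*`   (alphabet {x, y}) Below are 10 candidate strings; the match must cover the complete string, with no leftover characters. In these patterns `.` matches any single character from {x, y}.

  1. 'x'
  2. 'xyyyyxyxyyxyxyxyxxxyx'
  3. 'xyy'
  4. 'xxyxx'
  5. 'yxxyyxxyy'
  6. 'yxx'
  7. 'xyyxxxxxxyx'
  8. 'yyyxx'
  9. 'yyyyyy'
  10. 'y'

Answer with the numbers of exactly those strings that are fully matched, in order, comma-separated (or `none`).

9

1 → no match
2 → no match
3 → no match
4 → no match
5 → no match
6 → no match
7 → no match
8 → no match
9 → match
10 → no match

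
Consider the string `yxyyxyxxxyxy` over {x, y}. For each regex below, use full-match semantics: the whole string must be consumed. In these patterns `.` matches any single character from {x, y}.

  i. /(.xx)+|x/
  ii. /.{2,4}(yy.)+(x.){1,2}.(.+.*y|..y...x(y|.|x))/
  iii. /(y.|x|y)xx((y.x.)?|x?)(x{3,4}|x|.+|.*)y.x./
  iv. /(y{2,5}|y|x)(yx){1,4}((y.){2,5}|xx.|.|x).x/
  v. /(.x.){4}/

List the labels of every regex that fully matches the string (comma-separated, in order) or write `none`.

v

i → no match
ii → no match
iii → no match
iv → no match — must end with `x`
v → match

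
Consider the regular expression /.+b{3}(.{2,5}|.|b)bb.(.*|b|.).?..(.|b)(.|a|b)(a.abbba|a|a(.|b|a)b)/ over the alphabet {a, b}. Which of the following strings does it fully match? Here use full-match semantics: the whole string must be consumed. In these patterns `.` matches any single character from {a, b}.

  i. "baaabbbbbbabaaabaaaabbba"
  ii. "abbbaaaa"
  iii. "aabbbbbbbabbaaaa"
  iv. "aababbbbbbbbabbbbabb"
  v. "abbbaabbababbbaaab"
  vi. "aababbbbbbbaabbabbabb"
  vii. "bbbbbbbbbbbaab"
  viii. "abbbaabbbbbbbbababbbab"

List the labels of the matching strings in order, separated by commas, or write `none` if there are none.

i → match
ii → no match
iii → match
iv → match
v → match
vi → match
vii → no match
viii → no match

i, iii, iv, v, vi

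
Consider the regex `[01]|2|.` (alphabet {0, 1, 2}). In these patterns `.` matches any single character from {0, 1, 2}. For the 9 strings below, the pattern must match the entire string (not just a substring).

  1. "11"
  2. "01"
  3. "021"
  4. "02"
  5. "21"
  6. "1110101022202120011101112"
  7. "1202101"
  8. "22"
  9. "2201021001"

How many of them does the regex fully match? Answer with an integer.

0

1 → no match
2 → no match
3 → no match
4 → no match
5 → no match
6 → no match
7 → no match
8 → no match
9 → no match
Total matched: 0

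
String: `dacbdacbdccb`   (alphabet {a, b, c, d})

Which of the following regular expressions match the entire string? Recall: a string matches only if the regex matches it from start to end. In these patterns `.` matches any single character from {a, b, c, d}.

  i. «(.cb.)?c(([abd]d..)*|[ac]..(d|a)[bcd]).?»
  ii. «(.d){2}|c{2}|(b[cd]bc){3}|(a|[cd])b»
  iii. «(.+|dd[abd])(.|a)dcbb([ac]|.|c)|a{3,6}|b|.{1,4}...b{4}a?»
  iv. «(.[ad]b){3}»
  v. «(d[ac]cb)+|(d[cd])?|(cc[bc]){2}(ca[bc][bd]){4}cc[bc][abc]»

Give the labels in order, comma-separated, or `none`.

v

i → no match
ii → no match
iii → no match
iv → no match
v → match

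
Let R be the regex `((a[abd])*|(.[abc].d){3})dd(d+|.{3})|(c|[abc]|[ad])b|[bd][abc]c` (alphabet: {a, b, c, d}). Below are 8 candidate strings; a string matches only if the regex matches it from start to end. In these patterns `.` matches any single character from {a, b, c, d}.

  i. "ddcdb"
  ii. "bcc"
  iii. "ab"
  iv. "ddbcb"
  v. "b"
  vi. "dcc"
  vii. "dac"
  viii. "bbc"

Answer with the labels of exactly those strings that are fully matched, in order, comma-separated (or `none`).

i → match
ii → match
iii → match
iv → match
v → no match
vi → match
vii → match
viii → match

i, ii, iii, iv, vi, vii, viii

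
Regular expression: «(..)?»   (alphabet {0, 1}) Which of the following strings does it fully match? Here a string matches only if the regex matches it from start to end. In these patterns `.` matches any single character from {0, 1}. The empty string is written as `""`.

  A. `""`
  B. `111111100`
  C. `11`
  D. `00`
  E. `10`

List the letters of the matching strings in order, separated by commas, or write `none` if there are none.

A, C, D, E

A → match
B → no match
C → match
D → match
E → match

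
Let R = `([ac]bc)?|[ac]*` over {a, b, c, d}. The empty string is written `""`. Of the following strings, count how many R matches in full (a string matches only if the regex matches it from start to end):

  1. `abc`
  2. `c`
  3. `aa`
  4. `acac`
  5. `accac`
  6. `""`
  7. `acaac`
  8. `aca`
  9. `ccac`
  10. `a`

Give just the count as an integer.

10

1 → match
2 → match
3 → match
4 → match
5 → match
6 → match
7 → match
8 → match
9 → match
10 → match
Total matched: 10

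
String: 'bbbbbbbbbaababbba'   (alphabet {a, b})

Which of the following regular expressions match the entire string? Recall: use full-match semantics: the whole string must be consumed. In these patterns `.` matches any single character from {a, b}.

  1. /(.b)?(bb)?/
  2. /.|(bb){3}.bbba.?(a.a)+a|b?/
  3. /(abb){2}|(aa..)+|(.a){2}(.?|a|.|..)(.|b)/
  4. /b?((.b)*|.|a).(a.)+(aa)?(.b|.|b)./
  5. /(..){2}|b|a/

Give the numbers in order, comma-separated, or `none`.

4

1 → no match
2 → no match
3 → no match
4 → match
5 → no match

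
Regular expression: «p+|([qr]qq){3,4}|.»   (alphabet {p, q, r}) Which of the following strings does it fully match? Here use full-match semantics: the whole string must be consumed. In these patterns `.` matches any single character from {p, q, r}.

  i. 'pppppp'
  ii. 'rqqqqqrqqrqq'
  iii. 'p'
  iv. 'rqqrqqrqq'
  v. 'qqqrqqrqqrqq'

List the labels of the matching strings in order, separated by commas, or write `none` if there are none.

i → match
ii → match
iii → match
iv → match
v → match

i, ii, iii, iv, v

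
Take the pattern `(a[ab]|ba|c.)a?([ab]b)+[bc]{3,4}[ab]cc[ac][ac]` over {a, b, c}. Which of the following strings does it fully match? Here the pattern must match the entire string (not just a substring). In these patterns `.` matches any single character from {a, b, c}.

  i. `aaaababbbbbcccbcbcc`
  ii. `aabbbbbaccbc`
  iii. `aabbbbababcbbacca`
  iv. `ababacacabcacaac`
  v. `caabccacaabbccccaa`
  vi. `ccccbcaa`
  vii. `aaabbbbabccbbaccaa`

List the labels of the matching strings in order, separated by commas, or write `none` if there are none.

vii

i → no match
ii. `aabbbbbaccbc` → no match
iii → no match
iv → no match
v → no match
vi. `ccccbcaa` → no match
vii → match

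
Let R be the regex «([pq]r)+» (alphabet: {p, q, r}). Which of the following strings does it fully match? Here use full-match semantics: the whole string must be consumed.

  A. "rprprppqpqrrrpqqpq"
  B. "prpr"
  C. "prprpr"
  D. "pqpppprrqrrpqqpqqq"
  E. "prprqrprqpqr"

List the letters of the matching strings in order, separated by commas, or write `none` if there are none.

A → no match — must end with "r"
B → match
C → match
D → no match — must end with "r"
E → no match

B, C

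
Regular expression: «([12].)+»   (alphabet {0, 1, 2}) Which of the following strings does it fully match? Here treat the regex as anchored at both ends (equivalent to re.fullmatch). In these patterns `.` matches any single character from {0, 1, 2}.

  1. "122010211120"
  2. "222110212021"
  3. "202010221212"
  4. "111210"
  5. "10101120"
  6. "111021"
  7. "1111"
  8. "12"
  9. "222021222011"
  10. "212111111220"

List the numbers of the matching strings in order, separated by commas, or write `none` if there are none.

1, 2, 3, 4, 5, 6, 7, 8, 9, 10

1. "122010211120" → match
2. "222110212021" → match
3. "202010221212" → match
4. "111210" → match
5. "10101120" → match
6. "111021" → match
7. "1111" → match
8. "12" → match
9. "222021222011" → match
10. "212111111220" → match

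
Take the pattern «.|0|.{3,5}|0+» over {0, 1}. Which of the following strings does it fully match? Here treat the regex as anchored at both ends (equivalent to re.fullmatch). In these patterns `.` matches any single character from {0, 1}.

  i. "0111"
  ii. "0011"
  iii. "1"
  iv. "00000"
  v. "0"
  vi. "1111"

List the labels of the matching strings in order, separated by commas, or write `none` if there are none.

i, ii, iii, iv, v, vi

i → match
ii → match
iii → match
iv → match
v → match
vi → match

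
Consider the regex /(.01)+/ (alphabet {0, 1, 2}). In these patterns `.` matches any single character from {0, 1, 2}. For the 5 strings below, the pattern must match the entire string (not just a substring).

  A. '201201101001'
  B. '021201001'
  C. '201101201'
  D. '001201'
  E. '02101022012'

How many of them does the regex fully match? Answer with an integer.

3

A → match
B → no match
C → match
D → match
E → no match — must end with '01'
Total matched: 3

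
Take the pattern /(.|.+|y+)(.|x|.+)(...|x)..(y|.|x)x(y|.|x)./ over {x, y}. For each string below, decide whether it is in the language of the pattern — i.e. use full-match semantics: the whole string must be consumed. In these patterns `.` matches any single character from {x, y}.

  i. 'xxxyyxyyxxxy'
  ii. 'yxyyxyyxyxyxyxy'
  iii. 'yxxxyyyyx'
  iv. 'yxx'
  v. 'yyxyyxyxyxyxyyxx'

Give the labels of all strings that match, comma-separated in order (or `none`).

i → match
ii → no match
iii → no match
iv → no match
v → no match

i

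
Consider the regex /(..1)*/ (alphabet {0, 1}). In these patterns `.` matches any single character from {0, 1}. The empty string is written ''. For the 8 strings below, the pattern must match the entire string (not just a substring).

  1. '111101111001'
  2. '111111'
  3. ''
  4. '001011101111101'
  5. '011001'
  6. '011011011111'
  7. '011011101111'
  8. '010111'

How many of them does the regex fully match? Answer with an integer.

1 → match
2 → match
3 → match
4 → match
5 → match
6 → match
7 → match
8 → no match
Total matched: 7

7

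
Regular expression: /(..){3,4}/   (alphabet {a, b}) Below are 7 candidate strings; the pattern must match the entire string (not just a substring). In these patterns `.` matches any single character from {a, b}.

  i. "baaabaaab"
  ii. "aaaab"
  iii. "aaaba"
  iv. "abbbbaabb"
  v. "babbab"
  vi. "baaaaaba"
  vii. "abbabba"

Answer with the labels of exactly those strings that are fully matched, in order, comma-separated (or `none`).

i. "baaabaaab" → no match
ii. "aaaab" → no match
iii. "aaaba" → no match
iv. "abbbbaabb" → no match
v. "babbab" → match
vi. "baaaaaba" → match
vii. "abbabba" → no match

v, vi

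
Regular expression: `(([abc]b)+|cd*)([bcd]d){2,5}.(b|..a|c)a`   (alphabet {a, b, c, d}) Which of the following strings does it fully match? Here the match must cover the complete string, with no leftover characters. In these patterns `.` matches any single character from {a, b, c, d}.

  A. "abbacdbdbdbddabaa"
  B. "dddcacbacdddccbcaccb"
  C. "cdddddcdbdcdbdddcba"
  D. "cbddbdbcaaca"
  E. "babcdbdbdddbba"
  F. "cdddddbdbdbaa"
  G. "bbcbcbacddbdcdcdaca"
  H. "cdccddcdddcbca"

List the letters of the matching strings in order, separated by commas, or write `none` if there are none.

C, F

A → no match
B → no match — must end with "a"
C → match
D. "cbddbdbcaaca" → no match
E → no match
F → match
G → no match
H → no match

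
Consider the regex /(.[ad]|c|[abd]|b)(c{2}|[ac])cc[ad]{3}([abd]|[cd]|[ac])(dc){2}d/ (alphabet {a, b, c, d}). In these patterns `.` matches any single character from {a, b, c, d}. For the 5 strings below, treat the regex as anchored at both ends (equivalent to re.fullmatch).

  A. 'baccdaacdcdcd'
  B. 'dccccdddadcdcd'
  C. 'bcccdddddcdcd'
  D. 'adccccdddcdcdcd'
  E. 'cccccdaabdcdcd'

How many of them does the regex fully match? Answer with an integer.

A → match
B → match
C → match
D → match
E → match
Total matched: 5

5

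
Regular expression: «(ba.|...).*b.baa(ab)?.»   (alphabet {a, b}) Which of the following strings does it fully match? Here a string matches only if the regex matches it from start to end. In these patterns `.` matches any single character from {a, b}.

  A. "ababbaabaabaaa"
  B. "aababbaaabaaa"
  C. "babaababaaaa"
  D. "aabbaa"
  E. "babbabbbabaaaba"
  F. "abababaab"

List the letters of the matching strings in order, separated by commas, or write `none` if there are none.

E, F

A → no match
B → no match
C. "babaababaaaa" → no match
D. "aabbaa" → no match
E → match
F. "abababaab" → match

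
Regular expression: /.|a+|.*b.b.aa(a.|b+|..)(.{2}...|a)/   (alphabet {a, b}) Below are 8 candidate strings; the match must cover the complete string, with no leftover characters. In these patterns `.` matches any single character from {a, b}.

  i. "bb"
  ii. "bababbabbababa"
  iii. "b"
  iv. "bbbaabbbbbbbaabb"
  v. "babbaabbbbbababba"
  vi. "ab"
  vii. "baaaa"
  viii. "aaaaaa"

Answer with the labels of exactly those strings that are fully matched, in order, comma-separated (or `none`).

iii, viii

i. "bb" → no match
ii → no match
iii. "b" → match
iv → no match
v → no match
vi. "ab" → no match
vii. "baaaa" → no match
viii. "aaaaaa" → match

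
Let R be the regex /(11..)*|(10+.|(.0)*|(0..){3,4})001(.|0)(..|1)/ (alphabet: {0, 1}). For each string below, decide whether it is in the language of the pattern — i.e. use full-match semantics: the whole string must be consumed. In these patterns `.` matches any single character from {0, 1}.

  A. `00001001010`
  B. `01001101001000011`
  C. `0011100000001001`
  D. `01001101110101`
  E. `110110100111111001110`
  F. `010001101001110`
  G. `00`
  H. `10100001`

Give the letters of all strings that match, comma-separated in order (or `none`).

A → no match
B → no match
C → no match
D → no match
E → no match
F → no match
G → no match
H → no match

none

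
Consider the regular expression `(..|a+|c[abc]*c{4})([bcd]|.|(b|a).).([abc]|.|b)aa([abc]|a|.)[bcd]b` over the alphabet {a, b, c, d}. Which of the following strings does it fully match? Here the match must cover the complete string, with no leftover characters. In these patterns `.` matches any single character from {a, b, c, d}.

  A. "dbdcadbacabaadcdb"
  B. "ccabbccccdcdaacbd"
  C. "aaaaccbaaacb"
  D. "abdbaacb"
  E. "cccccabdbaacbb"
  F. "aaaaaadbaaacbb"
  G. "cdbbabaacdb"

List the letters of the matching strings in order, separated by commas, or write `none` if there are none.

A → no match
B → no match — must end with "b"
C. "aaaaccbaaacb" → match
D. "abdbaacb" → no match
E → match
F → match
G. "cdbbabaacdb" → match

C, E, F, G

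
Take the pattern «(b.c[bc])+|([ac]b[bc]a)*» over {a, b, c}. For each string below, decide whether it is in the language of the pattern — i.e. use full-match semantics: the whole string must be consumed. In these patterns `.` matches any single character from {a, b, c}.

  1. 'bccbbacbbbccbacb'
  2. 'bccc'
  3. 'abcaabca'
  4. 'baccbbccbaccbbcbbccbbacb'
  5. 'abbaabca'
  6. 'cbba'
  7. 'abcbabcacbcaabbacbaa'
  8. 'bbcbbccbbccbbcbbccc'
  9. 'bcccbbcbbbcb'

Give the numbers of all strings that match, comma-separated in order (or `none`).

1, 2, 3, 4, 5, 6, 9

1 → match
2 → match
3 → match
4 → match
5 → match
6 → match
7 → no match
8 → no match
9 → match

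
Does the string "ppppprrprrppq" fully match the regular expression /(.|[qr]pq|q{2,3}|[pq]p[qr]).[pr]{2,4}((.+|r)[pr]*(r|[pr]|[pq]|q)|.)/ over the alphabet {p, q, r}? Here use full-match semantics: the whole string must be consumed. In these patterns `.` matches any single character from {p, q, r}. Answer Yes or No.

Yes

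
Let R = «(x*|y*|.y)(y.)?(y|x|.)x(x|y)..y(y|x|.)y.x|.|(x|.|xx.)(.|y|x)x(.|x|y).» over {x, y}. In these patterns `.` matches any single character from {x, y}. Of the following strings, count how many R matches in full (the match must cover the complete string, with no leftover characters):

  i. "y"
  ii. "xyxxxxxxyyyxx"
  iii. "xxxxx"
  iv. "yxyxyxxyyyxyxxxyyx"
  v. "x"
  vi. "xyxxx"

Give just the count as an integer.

5

i → match
ii → match
iii → match
iv → no match
v → match
vi → match
Total matched: 5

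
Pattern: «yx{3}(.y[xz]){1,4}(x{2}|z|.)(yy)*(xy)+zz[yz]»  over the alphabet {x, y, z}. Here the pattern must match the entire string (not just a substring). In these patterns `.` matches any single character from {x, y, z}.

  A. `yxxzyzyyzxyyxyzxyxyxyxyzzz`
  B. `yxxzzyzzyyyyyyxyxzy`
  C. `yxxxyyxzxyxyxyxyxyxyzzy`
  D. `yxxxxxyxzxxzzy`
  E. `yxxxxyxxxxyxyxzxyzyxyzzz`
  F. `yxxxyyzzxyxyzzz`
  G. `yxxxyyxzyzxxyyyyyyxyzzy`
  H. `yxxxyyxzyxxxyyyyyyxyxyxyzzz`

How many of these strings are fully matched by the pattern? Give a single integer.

4

A → no match
B → no match
C → match
D → no match
E → no match
F → match
G → match
H → match
Total matched: 4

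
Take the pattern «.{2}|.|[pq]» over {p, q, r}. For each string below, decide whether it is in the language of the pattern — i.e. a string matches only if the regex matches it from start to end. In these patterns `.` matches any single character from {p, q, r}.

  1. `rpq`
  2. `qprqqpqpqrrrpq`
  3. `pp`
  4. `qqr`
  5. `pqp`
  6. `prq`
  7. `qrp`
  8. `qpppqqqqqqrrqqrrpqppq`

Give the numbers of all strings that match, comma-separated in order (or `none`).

3

1. `rpq` → no match
2 → no match
3. `pp` → match
4. `qqr` → no match
5. `pqp` → no match
6. `prq` → no match
7. `qrp` → no match
8 → no match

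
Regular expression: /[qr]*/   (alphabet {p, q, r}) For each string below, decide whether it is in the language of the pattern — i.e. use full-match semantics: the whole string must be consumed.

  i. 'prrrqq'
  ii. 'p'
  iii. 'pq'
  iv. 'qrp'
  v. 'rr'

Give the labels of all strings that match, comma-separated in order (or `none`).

i. 'prrrqq' → no match
ii. 'p' → no match
iii. 'pq' → no match
iv. 'qrp' → no match
v. 'rr' → match

v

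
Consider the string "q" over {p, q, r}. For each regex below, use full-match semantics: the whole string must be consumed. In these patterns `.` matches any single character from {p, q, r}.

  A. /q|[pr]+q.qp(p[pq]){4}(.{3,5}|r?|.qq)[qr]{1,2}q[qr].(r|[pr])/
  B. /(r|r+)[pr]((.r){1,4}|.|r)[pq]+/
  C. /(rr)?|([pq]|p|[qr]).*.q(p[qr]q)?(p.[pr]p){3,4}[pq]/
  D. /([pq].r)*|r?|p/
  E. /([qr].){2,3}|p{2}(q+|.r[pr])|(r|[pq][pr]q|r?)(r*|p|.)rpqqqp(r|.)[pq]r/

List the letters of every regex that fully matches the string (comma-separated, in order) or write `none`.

A

A → match
B → no match — must start with "r"
C → no match
D → no match
E → no match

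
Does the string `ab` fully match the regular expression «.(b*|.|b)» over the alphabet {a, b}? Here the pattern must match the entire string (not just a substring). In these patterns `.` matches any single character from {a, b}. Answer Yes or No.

Yes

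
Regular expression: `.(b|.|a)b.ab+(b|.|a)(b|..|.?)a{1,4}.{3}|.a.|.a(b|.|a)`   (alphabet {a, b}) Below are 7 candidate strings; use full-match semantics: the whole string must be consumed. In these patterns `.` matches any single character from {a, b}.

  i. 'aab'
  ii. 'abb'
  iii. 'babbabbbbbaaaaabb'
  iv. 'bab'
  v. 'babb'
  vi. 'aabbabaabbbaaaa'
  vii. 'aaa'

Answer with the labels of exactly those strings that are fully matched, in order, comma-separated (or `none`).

i, iii, iv, vii

i → match
ii → no match
iii → match
iv → match
v → no match
vi → no match
vii → match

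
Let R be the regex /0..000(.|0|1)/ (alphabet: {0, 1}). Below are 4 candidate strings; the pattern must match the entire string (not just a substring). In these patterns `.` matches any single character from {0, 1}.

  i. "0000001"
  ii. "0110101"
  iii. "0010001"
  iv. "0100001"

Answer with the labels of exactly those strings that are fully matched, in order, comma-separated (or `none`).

i, iii, iv

i → match
ii → no match
iii → match
iv → match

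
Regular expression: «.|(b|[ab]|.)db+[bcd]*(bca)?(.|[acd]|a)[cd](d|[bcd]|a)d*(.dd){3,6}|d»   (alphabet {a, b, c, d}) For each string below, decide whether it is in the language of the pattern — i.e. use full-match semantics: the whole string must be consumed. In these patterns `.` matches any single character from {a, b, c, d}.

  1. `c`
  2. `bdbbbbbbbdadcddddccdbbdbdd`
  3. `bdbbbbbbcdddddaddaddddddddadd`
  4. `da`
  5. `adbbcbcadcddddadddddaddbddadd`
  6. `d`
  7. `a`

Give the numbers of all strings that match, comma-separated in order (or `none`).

1 → match
2 → no match
3 → match
4 → no match
5 → match
6 → match
7 → match

1, 3, 5, 6, 7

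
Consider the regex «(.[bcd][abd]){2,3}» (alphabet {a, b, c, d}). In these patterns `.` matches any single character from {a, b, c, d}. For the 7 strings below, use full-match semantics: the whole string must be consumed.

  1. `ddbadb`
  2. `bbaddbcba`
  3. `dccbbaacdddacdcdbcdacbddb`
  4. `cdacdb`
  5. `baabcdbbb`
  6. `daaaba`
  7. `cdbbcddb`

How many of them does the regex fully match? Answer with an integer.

1 → match
2 → match
3 → no match
4 → match
5 → no match
6 → no match
7 → no match
Total matched: 3

3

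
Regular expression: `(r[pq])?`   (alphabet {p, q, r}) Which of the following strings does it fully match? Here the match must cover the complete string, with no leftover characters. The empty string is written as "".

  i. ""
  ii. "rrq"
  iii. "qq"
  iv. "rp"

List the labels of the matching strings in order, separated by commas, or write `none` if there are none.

i → match
ii → no match
iii → no match
iv → match

i, iv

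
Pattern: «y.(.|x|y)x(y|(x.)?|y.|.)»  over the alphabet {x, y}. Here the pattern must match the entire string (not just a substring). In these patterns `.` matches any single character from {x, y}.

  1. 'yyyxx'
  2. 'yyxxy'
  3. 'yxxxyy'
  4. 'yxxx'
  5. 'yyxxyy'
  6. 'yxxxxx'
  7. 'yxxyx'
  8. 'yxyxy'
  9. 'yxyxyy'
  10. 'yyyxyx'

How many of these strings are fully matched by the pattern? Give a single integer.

9

1 → match
2 → match
3 → match
4 → match
5 → match
6 → match
7 → no match
8 → match
9 → match
10 → match
Total matched: 9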